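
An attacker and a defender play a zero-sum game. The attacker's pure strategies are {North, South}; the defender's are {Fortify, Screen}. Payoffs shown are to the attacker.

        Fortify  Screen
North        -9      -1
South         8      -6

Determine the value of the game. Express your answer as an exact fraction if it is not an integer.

Row minima: North → -9, South → -6; maximin = -6.
Column maxima: Fortify → 8, Screen → -1; minimax = -1.
-6 ≠ -1, so there is no saddle point; optimal play is mixed.
Let the attacker play North with probability p. Expected payoff against Fortify: (-9)p + 8(1−p) = −17p + 8; against Screen: (-1)p + (-6)(1−p) = 5p − 6.
Setting these equal: −17p + 8 = 5p − 6 ⇒ −22p = -14 ⇒ p = 7/11, and the value is (-17)·(7/11) + 8 = -31/11.
For the defender: with q = P(Fortify), equating North's and South's payoffs gives −8q − 1 = 14q − 6 ⇒ q = 5/22.

-31/11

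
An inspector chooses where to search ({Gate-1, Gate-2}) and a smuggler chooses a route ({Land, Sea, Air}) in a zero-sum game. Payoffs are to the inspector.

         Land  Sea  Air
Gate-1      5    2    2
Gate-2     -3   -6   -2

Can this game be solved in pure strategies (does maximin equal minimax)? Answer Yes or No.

Row minima: Gate-1 → 2, Gate-2 → -6; maximin = 2.
Column maxima: Land → 5, Sea → 2, Air → 2; minimax = 2.
maximin = minimax = 2, so a saddle point exists.

Yes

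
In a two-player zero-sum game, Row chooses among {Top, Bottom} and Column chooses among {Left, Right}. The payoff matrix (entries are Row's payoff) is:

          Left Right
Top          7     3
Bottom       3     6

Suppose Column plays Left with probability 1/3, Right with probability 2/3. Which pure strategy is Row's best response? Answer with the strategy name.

Expected payoff of Top: (1/3)·7 + (2/3)·3 = 13/3.
Expected payoff of Bottom: (1/3)·3 + (2/3)·6 = 5.
The largest is 5, so Row's best response is Bottom.

Bottom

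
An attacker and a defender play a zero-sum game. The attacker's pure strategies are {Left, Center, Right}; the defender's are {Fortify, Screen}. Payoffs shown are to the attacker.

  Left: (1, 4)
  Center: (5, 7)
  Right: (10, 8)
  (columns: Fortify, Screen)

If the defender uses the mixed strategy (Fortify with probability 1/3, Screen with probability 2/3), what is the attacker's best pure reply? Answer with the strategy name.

Right

Expected payoff of Left: (1/3)·1 + (2/3)·4 = 3.
Expected payoff of Center: (1/3)·5 + (2/3)·7 = 19/3.
Expected payoff of Right: (1/3)·10 + (2/3)·8 = 26/3.
The largest is 26/3, so the attacker's best response is Right.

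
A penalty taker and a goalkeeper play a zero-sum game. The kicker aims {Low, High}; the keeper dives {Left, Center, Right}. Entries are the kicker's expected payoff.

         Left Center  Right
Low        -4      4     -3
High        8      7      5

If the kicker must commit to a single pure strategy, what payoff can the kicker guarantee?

Row minima: Low → -4, High → 5.
The best of these is 5.

5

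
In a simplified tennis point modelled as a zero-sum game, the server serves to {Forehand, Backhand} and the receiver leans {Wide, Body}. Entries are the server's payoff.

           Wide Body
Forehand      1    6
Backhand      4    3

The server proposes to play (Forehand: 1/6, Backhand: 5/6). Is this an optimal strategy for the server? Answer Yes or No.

Against Wide this mix gives (1/6)·1 + (5/6)·4 = 7/2.
Against Body this mix gives (1/6)·6 + (5/6)·3 = 7/2.
All of the receiver's active replies (Wide, Body) yield 7/2, and no column does worse for the server. The mix makes the receiver indifferent and guarantees 7/2, so it is optimal.

Yes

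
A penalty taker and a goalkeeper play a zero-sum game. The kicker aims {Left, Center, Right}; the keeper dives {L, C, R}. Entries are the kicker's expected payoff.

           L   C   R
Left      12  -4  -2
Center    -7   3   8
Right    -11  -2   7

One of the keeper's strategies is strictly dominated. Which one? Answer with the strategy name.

R

C holds the kicker's payoff strictly below R in every row: -4 < -2, 3 < 8, -2 < 7.
So R is strictly dominated for the keeper.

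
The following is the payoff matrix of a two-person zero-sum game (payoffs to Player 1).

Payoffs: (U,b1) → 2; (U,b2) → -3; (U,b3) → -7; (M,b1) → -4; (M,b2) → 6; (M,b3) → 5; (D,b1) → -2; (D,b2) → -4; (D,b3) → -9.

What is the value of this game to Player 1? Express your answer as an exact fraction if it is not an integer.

-1

Row minima: U → -7, M → -4, D → -9; maximin = -4.
Column maxima: b1 → 2, b2 → 6, b3 → 5; minimax = 2.
-4 ≠ 2, so there is no saddle point; optimal play is mixed.
D is strictly dominated by U, so Player 1 never plays it.
b2 is strictly dominated by b3 (it gives Player 1 strictly more in every row), so Player 2 never plays it.
On the remaining 2×2 (U, M vs b1, b3):
Let Player 1 play U with probability p. Expected payoff against b1: 2p + (-4)(1−p) = 6p − 4; against b3: (-7)p + 5(1−p) = −12p + 5.
Setting these equal: 6p − 4 = −12p + 5 ⇒ 18p = 9 ⇒ p = 1/2, and the value is (6)·(1/2) − 4 = -1.
For Player 2: with q = P(b1), equating U's and M's payoffs gives 9q − 7 = −9q + 5 ⇒ q = 2/3.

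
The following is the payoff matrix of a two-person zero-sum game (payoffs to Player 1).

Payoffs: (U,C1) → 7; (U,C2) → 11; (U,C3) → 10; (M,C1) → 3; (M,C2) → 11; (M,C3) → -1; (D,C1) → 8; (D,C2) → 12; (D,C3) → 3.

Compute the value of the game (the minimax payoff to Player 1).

Row minima: U → 7, M → -1, D → 3; maximin = 7.
Column maxima: C1 → 8, C2 → 12, C3 → 10; minimax = 8.
7 ≠ 8, so there is no saddle point; optimal play is mixed.
M is strictly dominated by D, so Player 1 never plays it.
C2 is strictly dominated by C1 (it gives Player 1 strictly more in every row), so Player 2 never plays it.
On the remaining 2×2 (U, D vs C1, C3):
Let Player 1 play U with probability p. Expected payoff against C1: 7p + 8(1−p) = −p + 8; against C3: 10p + 3(1−p) = 7p + 3.
Setting these equal: −p + 8 = 7p + 3 ⇒ −8p = -5 ⇒ p = 5/8, and the value is (-1)·(5/8) + 8 = 59/8.
For Player 2: with q = P(C1), equating U's and D's payoffs gives −3q + 10 = 5q + 3 ⇒ q = 7/8.

59/8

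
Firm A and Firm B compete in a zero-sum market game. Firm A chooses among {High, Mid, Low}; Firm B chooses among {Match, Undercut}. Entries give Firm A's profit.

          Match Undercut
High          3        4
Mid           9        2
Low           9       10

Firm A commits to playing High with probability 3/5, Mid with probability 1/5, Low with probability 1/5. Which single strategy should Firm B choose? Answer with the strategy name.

Undercut

If Firm B plays Match, Firm A's expected payoff is (3/5)·3 + (1/5)·9 + (1/5)·9 = 27/5.
If Firm B plays Undercut, Firm A's expected payoff is (3/5)·4 + (1/5)·2 + (1/5)·10 = 24/5.
Firm B minimizes Firm A's payoff; the smallest is 24/5, so the best response is Undercut.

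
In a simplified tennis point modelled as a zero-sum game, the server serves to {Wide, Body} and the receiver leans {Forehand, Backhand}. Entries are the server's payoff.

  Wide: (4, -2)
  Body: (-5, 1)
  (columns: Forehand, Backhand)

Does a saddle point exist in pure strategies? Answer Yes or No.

Row minima: Wide → -2, Body → -5; maximin = -2.
Column maxima: Forehand → 4, Backhand → 1; minimax = 1.
-2 ≠ 1, so no pure-strategy equilibrium exists.

No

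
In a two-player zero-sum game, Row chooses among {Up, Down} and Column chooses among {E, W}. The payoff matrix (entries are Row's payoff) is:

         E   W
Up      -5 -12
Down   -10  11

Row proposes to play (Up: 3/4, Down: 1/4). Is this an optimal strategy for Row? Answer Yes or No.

Against E this mix gives (3/4)·(-5) + (1/4)·(-10) = -25/4.
Against W this mix gives (3/4)·(-12) + (1/4)·11 = -25/4.
All of Column's active replies (E, W) yield -25/4, and no column does worse for Row. The mix makes Column indifferent and guarantees -25/4, so it is optimal.

Yes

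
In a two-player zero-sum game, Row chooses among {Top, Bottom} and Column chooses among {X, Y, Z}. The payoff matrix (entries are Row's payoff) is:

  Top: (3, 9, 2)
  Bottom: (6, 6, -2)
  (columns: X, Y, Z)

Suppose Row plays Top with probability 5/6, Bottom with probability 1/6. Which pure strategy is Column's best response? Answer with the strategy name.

If Column plays X, Row's expected payoff is (5/6)·3 + (1/6)·6 = 7/2.
If Column plays Y, Row's expected payoff is (5/6)·9 + (1/6)·6 = 17/2.
If Column plays Z, Row's expected payoff is (5/6)·2 + (1/6)·(-2) = 4/3.
Column minimizes Row's payoff; the smallest is 4/3, so the best response is Z.

Z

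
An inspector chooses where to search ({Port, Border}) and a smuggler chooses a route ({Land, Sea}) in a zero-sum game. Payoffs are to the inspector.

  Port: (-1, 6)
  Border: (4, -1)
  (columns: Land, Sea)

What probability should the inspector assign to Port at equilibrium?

Row minima: Port → -1, Border → -1; maximin = -1.
Column maxima: Land → 4, Sea → 6; minimax = 4.
-1 ≠ 4, so there is no saddle point; optimal play is mixed.
Let the inspector play Port with probability p. Expected payoff against Land: (-1)p + 4(1−p) = −5p + 4; against Sea: 6p + (-1)(1−p) = 7p − 1.
Setting these equal: −5p + 4 = 7p − 1 ⇒ −12p = -5 ⇒ p = 5/12, and the value is (-5)·(5/12) + 4 = 23/12.
For the smuggler: with q = P(Land), equating Port's and Border's payoffs gives −7q + 6 = 5q − 1 ⇒ q = 7/12.

5/12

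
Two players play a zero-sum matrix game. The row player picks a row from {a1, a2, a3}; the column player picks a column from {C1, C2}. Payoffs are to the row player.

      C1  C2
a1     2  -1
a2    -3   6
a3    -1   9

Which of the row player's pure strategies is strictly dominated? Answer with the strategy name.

a3 gives a strictly higher payoff than a2 against every column: -1 > -3, 9 > 6.
So a2 is strictly dominated and the row player never plays it.

a2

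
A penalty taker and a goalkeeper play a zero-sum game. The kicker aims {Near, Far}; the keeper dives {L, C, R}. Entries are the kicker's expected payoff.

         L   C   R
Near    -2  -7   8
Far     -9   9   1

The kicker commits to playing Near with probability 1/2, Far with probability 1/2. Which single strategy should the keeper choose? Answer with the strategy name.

If the keeper plays L, the kicker's expected payoff is (1/2)·(-2) + (1/2)·(-9) = -11/2.
If the keeper plays C, the kicker's expected payoff is (1/2)·(-7) + (1/2)·9 = 1.
If the keeper plays R, the kicker's expected payoff is (1/2)·8 + (1/2)·1 = 9/2.
The keeper minimizes the kicker's payoff; the smallest is -11/2, so the best response is L.

L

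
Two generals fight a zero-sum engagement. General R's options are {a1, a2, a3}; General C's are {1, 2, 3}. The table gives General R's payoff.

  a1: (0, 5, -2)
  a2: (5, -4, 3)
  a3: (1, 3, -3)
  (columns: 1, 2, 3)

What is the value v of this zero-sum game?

1/2

Row minima: a1 → -2, a2 → -4, a3 → -3; maximin = -2.
Column maxima: 1 → 5, 2 → 5, 3 → 3; minimax = 3.
-2 ≠ 3, so there is no saddle point; optimal play is mixed.
1 is strictly dominated by 3 (it gives General R strictly more in every row), so General C never plays it.
With 1 eliminated, a3 is strictly dominated by a1 (a1 gives General R strictly more in every remaining column), so General R never plays it.
On the remaining 2×2 (a1, a2 vs 2, 3):
Let General R play a1 with probability p. Expected payoff against 2: 5p + (-4)(1−p) = 9p − 4; against 3: (-2)p + 3(1−p) = −5p + 3.
Setting these equal: 9p − 4 = −5p + 3 ⇒ 14p = 7 ⇒ p = 1/2, and the value is (9)·(1/2) − 4 = 1/2.
For General C: with q = P(2), equating a1's and a2's payoffs gives 7q − 2 = −7q + 3 ⇒ q = 5/14.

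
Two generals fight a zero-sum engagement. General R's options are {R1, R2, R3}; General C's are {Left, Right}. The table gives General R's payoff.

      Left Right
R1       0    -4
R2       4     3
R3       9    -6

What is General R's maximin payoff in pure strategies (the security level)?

Row minima: R1 → -4, R2 → 3, R3 → -6.
The best of these is 3.

3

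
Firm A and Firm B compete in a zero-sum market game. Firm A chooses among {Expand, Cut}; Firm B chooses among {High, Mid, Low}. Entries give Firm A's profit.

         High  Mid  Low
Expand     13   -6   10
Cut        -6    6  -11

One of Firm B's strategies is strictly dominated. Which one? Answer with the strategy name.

Low holds Firm A's payoff strictly below High in every row: 10 < 13, -11 < -6.
So High is strictly dominated for Firm B.

High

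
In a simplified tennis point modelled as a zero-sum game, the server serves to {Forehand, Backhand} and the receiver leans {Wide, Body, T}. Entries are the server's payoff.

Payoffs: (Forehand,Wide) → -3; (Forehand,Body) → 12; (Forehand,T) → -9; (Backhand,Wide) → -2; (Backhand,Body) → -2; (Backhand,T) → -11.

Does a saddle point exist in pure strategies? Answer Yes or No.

Row minima: Forehand → -9, Backhand → -11; maximin = -9.
Column maxima: Wide → -2, Body → 12, T → -9; minimax = -9.
maximin = minimax = -9, so a saddle point exists.

Yes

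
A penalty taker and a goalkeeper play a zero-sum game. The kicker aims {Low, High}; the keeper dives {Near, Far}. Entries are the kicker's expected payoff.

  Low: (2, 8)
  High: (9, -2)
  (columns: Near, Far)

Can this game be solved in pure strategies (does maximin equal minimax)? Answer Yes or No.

Row minima: Low → 2, High → -2; maximin = 2.
Column maxima: Near → 9, Far → 8; minimax = 8.
2 ≠ 8, so no pure-strategy equilibrium exists.

No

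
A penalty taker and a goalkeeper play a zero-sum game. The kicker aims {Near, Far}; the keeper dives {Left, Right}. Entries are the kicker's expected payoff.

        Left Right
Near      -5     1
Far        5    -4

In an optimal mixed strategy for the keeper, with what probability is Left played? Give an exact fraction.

Row minima: Near → -5, Far → -4; maximin = -4.
Column maxima: Left → 5, Right → 1; minimax = 1.
-4 ≠ 1, so there is no saddle point; optimal play is mixed.
Let the kicker play Near with probability p. Expected payoff against Left: (-5)p + 5(1−p) = −10p + 5; against Right: 1p + (-4)(1−p) = 5p − 4.
Setting these equal: −10p + 5 = 5p − 4 ⇒ −15p = -9 ⇒ p = 3/5, and the value is (-10)·(3/5) + 5 = -1.
For the keeper: with q = P(Left), equating Near's and Far's payoffs gives −6q + 1 = 9q − 4 ⇒ q = 1/3.

1/3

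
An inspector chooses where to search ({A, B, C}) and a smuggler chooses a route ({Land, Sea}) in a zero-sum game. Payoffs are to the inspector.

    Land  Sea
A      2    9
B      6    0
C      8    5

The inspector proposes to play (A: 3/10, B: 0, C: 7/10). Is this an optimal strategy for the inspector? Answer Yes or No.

Yes

Against Land this mix gives (3/10)·2 + (7/10)·8 = 31/5.
Against Sea this mix gives (3/10)·9 + (7/10)·5 = 31/5.
All of the smuggler's active replies (Land, Sea) yield 31/5, and no column does worse for the inspector. The mix makes the smuggler indifferent and guarantees 31/5, so it is optimal.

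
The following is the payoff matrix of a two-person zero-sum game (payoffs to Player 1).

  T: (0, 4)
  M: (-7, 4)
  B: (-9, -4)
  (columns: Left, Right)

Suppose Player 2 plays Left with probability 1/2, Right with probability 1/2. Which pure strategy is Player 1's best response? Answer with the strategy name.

Expected payoff of T: (1/2)·0 + (1/2)·4 = 2.
Expected payoff of M: (1/2)·(-7) + (1/2)·4 = -3/2.
Expected payoff of B: (1/2)·(-9) + (1/2)·(-4) = -13/2.
The largest is 2, so Player 1's best response is T.

T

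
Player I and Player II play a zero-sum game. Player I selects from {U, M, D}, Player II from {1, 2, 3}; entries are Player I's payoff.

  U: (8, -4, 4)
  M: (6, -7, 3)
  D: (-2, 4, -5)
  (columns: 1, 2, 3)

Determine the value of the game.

-4/17

Row minima: U → -4, M → -7, D → -5; maximin = -4.
Column maxima: 1 → 8, 2 → 4, 3 → 4; minimax = 4.
-4 ≠ 4, so there is no saddle point; optimal play is mixed.
M is strictly dominated by U, so Player I never plays it.
1 is strictly dominated by 3 (it gives Player I strictly more in every row), so Player II never plays it.
On the remaining 2×2 (U, D vs 2, 3):
Let Player I play U with probability p. Expected payoff against 2: (-4)p + 4(1−p) = −8p + 4; against 3: 4p + (-5)(1−p) = 9p − 5.
Setting these equal: −8p + 4 = 9p − 5 ⇒ −17p = -9 ⇒ p = 9/17, and the value is (-8)·(9/17) + 4 = -4/17.
For Player II: with q = P(2), equating U's and D's payoffs gives −8q + 4 = 9q − 5 ⇒ q = 9/17.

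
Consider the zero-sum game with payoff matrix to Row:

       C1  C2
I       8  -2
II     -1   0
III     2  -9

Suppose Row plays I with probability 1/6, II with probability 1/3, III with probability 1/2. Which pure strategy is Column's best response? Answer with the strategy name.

If Column plays C1, Row's expected payoff is (1/6)·8 + (1/3)·(-1) + (1/2)·2 = 2.
If Column plays C2, Row's expected payoff is (1/6)·(-2) + (1/3)·0 + (1/2)·(-9) = -29/6.
Column minimizes Row's payoff; the smallest is -29/6, so the best response is C2.

C2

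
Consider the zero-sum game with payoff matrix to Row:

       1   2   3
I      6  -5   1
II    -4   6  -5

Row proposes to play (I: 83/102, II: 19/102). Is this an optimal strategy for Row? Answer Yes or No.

Against 1 this mix gives (83/102)·6 + (19/102)·(-4) = 211/51.
Against 2 this mix gives (83/102)·(-5) + (19/102)·6 = -301/102.
Against 3 this mix gives (83/102)·1 + (19/102)·(-5) = -2/17.
Column will play 2, holding Row to -301/102. Shifting weight toward the row that does better against 2 would raise this floor (the equalizing mix achieves -19/17 against both 2 and 3), so the proposed strategy is not optimal.

No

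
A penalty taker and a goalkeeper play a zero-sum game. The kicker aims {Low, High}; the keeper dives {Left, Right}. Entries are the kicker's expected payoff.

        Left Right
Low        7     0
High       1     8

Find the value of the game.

Row minima: Low → 0, High → 1; maximin = 1.
Column maxima: Left → 7, Right → 8; minimax = 7.
1 ≠ 7, so there is no saddle point; optimal play is mixed.
Let the kicker play Low with probability p. Expected payoff against Left: 7p + 1(1−p) = 6p + 1; against Right: 0p + 8(1−p) = −8p + 8.
Setting these equal: 6p + 1 = −8p + 8 ⇒ 14p = 7 ⇒ p = 1/2, and the value is (6)·(1/2) + 1 = 4.
For the keeper: with q = P(Left), equating Low's and High's payoffs gives 7q = −7q + 8 ⇒ q = 4/7.

4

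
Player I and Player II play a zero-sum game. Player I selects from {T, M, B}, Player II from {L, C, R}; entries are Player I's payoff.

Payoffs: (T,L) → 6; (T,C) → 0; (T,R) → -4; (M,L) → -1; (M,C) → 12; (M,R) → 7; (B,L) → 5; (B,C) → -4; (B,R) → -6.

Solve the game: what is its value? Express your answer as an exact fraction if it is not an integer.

19/9

Row minima: T → -4, M → -1, B → -6; maximin = -1.
Column maxima: L → 6, C → 12, R → 7; minimax = 6.
-1 ≠ 6, so there is no saddle point; optimal play is mixed.
B is strictly dominated by T, so Player I never plays it.
C is strictly dominated by R (it gives Player I strictly more in every row), so Player II never plays it.
On the remaining 2×2 (T, M vs L, R):
Let Player I play T with probability p. Expected payoff against L: 6p + (-1)(1−p) = 7p − 1; against R: (-4)p + 7(1−p) = −11p + 7.
Setting these equal: 7p − 1 = −11p + 7 ⇒ 18p = 8 ⇒ p = 4/9, and the value is (7)·(4/9) − 1 = 19/9.
For Player II: with q = P(L), equating T's and M's payoffs gives 10q − 4 = −8q + 7 ⇒ q = 11/18.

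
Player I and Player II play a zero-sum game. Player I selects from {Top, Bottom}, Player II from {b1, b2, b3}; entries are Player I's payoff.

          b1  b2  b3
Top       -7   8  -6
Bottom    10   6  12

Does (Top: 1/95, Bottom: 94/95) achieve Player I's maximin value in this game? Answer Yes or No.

Against b1 this mix gives (1/95)·(-7) + (94/95)·10 = 933/95.
Against b2 this mix gives (1/95)·8 + (94/95)·6 = 572/95.
Against b3 this mix gives (1/95)·(-6) + (94/95)·12 = 1122/95.
Player II will play b2, holding Player I to 572/95. Shifting weight toward the row that does better against b2 would raise this floor (the equalizing mix achieves 122/19 against both b2 and b1), so the proposed strategy is not optimal.

No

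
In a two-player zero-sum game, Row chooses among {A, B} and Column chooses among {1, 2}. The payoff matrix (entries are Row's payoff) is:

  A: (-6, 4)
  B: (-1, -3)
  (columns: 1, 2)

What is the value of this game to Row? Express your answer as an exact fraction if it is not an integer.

-11/6

Row minima: A → -6, B → -3; maximin = -3.
Column maxima: 1 → -1, 2 → 4; minimax = -1.
-3 ≠ -1, so there is no saddle point; optimal play is mixed.
Let Row play A with probability p. Expected payoff against 1: (-6)p + (-1)(1−p) = −5p − 1; against 2: 4p + (-3)(1−p) = 7p − 3.
Setting these equal: −5p − 1 = 7p − 3 ⇒ −12p = -2 ⇒ p = 1/6, and the value is (-5)·(1/6) − 1 = -11/6.
For Column: with q = P(1), equating A's and B's payoffs gives −10q + 4 = 2q − 3 ⇒ q = 7/12.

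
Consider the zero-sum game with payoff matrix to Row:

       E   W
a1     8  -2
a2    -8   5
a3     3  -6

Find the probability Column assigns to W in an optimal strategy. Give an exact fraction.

Row minima: a1 → -2, a2 → -8, a3 → -6; maximin = -2.
Column maxima: E → 8, W → 5; minimax = 5.
-2 ≠ 5, so there is no saddle point; optimal play is mixed.
a3 is strictly dominated by a1, so Row never plays it.
On the remaining 2×2 (a1, a2 vs E, W):
Let Row play a1 with probability p. Expected payoff against E: 8p + (-8)(1−p) = 16p − 8; against W: (-2)p + 5(1−p) = −7p + 5.
Setting these equal: 16p − 8 = −7p + 5 ⇒ 23p = 13 ⇒ p = 13/23, and the value is (16)·(13/23) − 8 = 24/23.
For Column: with q = P(E), equating a1's and a2's payoffs gives 10q − 2 = −13q + 5 ⇒ q = 7/23.

16/23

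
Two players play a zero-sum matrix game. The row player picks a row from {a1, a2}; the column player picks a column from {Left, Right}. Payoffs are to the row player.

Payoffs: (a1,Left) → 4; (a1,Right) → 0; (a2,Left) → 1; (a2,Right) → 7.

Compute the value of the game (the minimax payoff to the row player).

14/5

Row minima: a1 → 0, a2 → 1; maximin = 1.
Column maxima: Left → 4, Right → 7; minimax = 4.
1 ≠ 4, so there is no saddle point; optimal play is mixed.
Let the row player play a1 with probability p. Expected payoff against Left: 4p + 1(1−p) = 3p + 1; against Right: 0p + 7(1−p) = −7p + 7.
Setting these equal: 3p + 1 = −7p + 7 ⇒ 10p = 6 ⇒ p = 3/5, and the value is (3)·(3/5) + 1 = 14/5.
For the column player: with q = P(Left), equating a1's and a2's payoffs gives 4q = −6q + 7 ⇒ q = 7/10.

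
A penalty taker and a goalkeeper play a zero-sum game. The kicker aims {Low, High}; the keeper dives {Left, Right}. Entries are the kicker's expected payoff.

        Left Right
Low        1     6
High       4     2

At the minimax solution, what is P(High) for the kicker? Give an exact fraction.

Row minima: Low → 1, High → 2; maximin = 2.
Column maxima: Left → 4, Right → 6; minimax = 4.
2 ≠ 4, so there is no saddle point; optimal play is mixed.
Let the kicker play Low with probability p. Expected payoff against Left: 1p + 4(1−p) = −3p + 4; against Right: 6p + 2(1−p) = 4p + 2.
Setting these equal: −3p + 4 = 4p + 2 ⇒ −7p = -2 ⇒ p = 2/7, and the value is (-3)·(2/7) + 4 = 22/7.
For the keeper: with q = P(Left), equating Low's and High's payoffs gives −5q + 6 = 2q + 2 ⇒ q = 4/7.

5/7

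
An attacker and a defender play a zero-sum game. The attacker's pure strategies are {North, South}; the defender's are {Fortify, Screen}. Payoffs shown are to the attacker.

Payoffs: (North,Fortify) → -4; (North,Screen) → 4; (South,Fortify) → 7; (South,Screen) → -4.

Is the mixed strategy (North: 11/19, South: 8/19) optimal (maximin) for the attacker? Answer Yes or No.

Against Fortify this mix gives (11/19)·(-4) + (8/19)·7 = 12/19.
Against Screen this mix gives (11/19)·4 + (8/19)·(-4) = 12/19.
All of the defender's active replies (Fortify, Screen) yield 12/19, and no column does worse for the attacker. The mix makes the defender indifferent and guarantees 12/19, so it is optimal.

Yes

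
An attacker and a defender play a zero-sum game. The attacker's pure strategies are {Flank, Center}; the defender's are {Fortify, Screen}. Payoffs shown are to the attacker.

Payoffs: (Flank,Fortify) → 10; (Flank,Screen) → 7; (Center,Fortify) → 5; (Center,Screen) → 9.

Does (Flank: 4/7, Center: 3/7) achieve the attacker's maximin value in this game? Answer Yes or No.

Against Fortify this mix gives (4/7)·10 + (3/7)·5 = 55/7.
Against Screen this mix gives (4/7)·7 + (3/7)·9 = 55/7.
All of the defender's active replies (Fortify, Screen) yield 55/7, and no column does worse for the attacker. The mix makes the defender indifferent and guarantees 55/7, so it is optimal.

Yes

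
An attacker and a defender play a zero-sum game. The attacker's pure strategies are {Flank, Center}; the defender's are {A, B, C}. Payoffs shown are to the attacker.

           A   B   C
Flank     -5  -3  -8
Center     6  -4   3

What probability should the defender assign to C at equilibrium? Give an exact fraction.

1/12

Row minima: Flank → -8, Center → -4; maximin = -4.
Column maxima: A → 6, B → -3, C → 3; minimax = -3.
-4 ≠ -3, so there is no saddle point; optimal play is mixed.
A is strictly dominated by C (it gives the attacker strictly more in every row), so the defender never plays it.
On the remaining 2×2 (Flank, Center vs B, C):
Let the attacker play Flank with probability p. Expected payoff against B: (-3)p + (-4)(1−p) = p − 4; against C: (-8)p + 3(1−p) = −11p + 3.
Setting these equal: p − 4 = −11p + 3 ⇒ 12p = 7 ⇒ p = 7/12, and the value is (1)·(7/12) − 4 = -41/12.
For the defender: with q = P(B), equating Flank's and Center's payoffs gives 5q − 8 = −7q + 3 ⇒ q = 11/12.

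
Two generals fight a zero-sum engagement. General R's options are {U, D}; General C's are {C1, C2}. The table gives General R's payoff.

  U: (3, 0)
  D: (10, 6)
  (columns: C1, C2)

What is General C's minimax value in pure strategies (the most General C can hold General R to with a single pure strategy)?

Column maxima: C1 → 10, C2 → 6.
The smallest of these is 6.

6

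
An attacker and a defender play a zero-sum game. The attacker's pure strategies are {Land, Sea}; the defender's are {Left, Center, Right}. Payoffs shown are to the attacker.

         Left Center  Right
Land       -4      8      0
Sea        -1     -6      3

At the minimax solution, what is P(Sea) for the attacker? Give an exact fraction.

Row minima: Land → -4, Sea → -6; maximin = -4.
Column maxima: Left → -1, Center → 8, Right → 3; minimax = -1.
-4 ≠ -1, so there is no saddle point; optimal play is mixed.
Right is strictly dominated by Left (it gives the attacker strictly more in every row), so the defender never plays it.
On the remaining 2×2 (Land, Sea vs Left, Center):
Let the attacker play Land with probability p. Expected payoff against Left: (-4)p + (-1)(1−p) = −3p − 1; against Center: 8p + (-6)(1−p) = 14p − 6.
Setting these equal: −3p − 1 = 14p − 6 ⇒ −17p = -5 ⇒ p = 5/17, and the value is (-3)·(5/17) − 1 = -32/17.
For the defender: with q = P(Left), equating Land's and Sea's payoffs gives −12q + 8 = 5q − 6 ⇒ q = 14/17.

12/17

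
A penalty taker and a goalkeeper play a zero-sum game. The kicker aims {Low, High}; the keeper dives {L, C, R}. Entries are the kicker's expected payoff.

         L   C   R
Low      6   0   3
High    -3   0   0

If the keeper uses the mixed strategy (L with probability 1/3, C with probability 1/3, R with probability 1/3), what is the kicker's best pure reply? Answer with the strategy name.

Low

Expected payoff of Low: (1/3)·6 + (1/3)·0 + (1/3)·3 = 3.
Expected payoff of High: (1/3)·(-3) + (1/3)·0 + (1/3)·0 = -1.
The largest is 3, so the kicker's best response is Low.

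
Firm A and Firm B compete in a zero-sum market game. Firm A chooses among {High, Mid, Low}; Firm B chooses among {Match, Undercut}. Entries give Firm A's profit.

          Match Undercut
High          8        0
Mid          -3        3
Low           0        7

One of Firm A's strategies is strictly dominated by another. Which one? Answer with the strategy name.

Low gives a strictly higher payoff than Mid against every column: 0 > -3, 7 > 3.
So Mid is strictly dominated and Firm A never plays it.

Mid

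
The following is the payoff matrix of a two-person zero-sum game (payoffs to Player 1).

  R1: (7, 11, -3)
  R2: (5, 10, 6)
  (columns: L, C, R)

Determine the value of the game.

57/11

Row minima: R1 → -3, R2 → 5; maximin = 5.
Column maxima: L → 7, C → 11, R → 6; minimax = 6.
5 ≠ 6, so there is no saddle point; optimal play is mixed.
C is strictly dominated by L (it gives Player 1 strictly more in every row), so Player 2 never plays it.
On the remaining 2×2 (R1, R2 vs L, R):
Let Player 1 play R1 with probability p. Expected payoff against L: 7p + 5(1−p) = 2p + 5; against R: (-3)p + 6(1−p) = −9p + 6.
Setting these equal: 2p + 5 = −9p + 6 ⇒ 11p = 1 ⇒ p = 1/11, and the value is (2)·(1/11) + 5 = 57/11.
For Player 2: with q = P(L), equating R1's and R2's payoffs gives 10q − 3 = −q + 6 ⇒ q = 9/11.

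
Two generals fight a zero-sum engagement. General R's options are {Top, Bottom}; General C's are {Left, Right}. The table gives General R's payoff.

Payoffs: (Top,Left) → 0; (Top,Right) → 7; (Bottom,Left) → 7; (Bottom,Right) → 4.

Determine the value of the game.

Row minima: Top → 0, Bottom → 4; maximin = 4.
Column maxima: Left → 7, Right → 7; minimax = 7.
4 ≠ 7, so there is no saddle point; optimal play is mixed.
Let General R play Top with probability p. Expected payoff against Left: 0p + 7(1−p) = −7p + 7; against Right: 7p + 4(1−p) = 3p + 4.
Setting these equal: −7p + 7 = 3p + 4 ⇒ −10p = -3 ⇒ p = 3/10, and the value is (-7)·(3/10) + 7 = 49/10.
For General C: with q = P(Left), equating Top's and Bottom's payoffs gives −7q + 7 = 3q + 4 ⇒ q = 3/10.

49/10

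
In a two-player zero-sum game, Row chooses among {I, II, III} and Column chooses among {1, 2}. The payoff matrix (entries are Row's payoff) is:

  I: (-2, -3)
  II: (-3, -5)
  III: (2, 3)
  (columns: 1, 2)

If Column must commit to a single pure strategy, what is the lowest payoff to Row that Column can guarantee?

Column maxima: 1 → 2, 2 → 3.
The smallest of these is 2.

2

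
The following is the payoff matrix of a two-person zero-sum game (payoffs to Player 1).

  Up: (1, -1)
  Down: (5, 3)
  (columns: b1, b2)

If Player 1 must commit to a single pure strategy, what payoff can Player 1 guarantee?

Row minima: Up → -1, Down → 3.
The best of these is 3.

3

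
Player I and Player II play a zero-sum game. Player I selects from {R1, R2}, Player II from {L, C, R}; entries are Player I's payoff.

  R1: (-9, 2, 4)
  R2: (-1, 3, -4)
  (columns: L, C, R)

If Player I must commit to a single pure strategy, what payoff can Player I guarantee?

Row minima: R1 → -9, R2 → -4.
The best of these is -4.

-4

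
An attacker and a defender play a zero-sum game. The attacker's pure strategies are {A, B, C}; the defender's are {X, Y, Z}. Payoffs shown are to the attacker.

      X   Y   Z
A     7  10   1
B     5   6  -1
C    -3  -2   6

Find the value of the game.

Row minima: A → 1, B → -1, C → -3; maximin = 1.
Column maxima: X → 7, Y → 10, Z → 6; minimax = 6.
1 ≠ 6, so there is no saddle point; optimal play is mixed.
B is strictly dominated by A, so the attacker never plays it.
Y is strictly dominated by X (it gives the attacker strictly more in every row), so the defender never plays it.
On the remaining 2×2 (A, C vs X, Z):
Let the attacker play A with probability p. Expected payoff against X: 7p + (-3)(1−p) = 10p − 3; against Z: 1p + 6(1−p) = −5p + 6.
Setting these equal: 10p − 3 = −5p + 6 ⇒ 15p = 9 ⇒ p = 3/5, and the value is (10)·(3/5) − 3 = 3.
For the defender: with q = P(X), equating A's and C's payoffs gives 6q + 1 = −9q + 6 ⇒ q = 1/3.

3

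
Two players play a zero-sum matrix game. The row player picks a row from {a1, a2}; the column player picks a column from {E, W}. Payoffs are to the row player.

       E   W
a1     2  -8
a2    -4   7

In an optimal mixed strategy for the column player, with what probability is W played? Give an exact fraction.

2/7

Row minima: a1 → -8, a2 → -4; maximin = -4.
Column maxima: E → 2, W → 7; minimax = 2.
-4 ≠ 2, so there is no saddle point; optimal play is mixed.
Let the row player play a1 with probability p. Expected payoff against E: 2p + (-4)(1−p) = 6p − 4; against W: (-8)p + 7(1−p) = −15p + 7.
Setting these equal: 6p − 4 = −15p + 7 ⇒ 21p = 11 ⇒ p = 11/21, and the value is (6)·(11/21) − 4 = -6/7.
For the column player: with q = P(E), equating a1's and a2's payoffs gives 10q − 8 = −11q + 7 ⇒ q = 5/7.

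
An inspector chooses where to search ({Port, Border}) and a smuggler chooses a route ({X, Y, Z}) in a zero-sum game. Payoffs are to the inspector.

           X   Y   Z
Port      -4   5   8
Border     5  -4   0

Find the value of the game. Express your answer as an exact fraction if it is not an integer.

1/2

Row minima: Port → -4, Border → -4; maximin = -4.
Column maxima: X → 5, Y → 5, Z → 8; minimax = 5.
-4 ≠ 5, so there is no saddle point; optimal play is mixed.
Z is strictly dominated by Y (it gives the inspector strictly more in every row), so the smuggler never plays it.
On the remaining 2×2 (Port, Border vs X, Y):
Let the inspector play Port with probability p. Expected payoff against X: (-4)p + 5(1−p) = −9p + 5; against Y: 5p + (-4)(1−p) = 9p − 4.
Setting these equal: −9p + 5 = 9p − 4 ⇒ −18p = -9 ⇒ p = 1/2, and the value is (-9)·(1/2) + 5 = 1/2.
For the smuggler: with q = P(X), equating Port's and Border's payoffs gives −9q + 5 = 9q − 4 ⇒ q = 1/2.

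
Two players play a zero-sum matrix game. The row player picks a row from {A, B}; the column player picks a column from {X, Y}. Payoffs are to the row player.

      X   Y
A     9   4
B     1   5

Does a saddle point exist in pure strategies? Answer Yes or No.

Row minima: A → 4, B → 1; maximin = 4.
Column maxima: X → 9, Y → 5; minimax = 5.
4 ≠ 5, so no pure-strategy equilibrium exists.

No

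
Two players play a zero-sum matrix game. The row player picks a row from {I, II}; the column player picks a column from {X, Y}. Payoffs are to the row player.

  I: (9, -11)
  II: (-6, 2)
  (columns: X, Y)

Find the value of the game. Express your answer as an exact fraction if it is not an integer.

Row minima: I → -11, II → -6; maximin = -6.
Column maxima: X → 9, Y → 2; minimax = 2.
-6 ≠ 2, so there is no saddle point; optimal play is mixed.
Let the row player play I with probability p. Expected payoff against X: 9p + (-6)(1−p) = 15p − 6; against Y: (-11)p + 2(1−p) = −13p + 2.
Setting these equal: 15p − 6 = −13p + 2 ⇒ 28p = 8 ⇒ p = 2/7, and the value is (15)·(2/7) − 6 = -12/7.
For the column player: with q = P(X), equating I's and II's payoffs gives 20q − 11 = −8q + 2 ⇒ q = 13/28.

-12/7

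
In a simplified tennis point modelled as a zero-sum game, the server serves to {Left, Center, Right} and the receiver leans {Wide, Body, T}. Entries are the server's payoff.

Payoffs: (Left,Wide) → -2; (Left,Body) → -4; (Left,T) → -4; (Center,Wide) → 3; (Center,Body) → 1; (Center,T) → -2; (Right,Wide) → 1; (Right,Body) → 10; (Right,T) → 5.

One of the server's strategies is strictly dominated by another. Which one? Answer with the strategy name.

Center gives a strictly higher payoff than Left against every column: 3 > -2, 1 > -4, -2 > -4.
So Left is strictly dominated and the server never plays it.

Left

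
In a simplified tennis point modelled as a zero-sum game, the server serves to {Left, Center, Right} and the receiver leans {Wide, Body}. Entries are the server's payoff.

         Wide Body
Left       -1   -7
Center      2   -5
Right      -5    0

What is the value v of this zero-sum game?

-25/12

Row minima: Left → -7, Center → -5, Right → -5; maximin = -5.
Column maxima: Wide → 2, Body → 0; minimax = 0.
-5 ≠ 0, so there is no saddle point; optimal play is mixed.
Left is strictly dominated by Center, so the server never plays it.
On the remaining 2×2 (Center, Right vs Wide, Body):
Let the server play Center with probability p. Expected payoff against Wide: 2p + (-5)(1−p) = 7p − 5; against Body: (-5)p + 0(1−p) = −5p.
Setting these equal: 7p − 5 = −5p ⇒ 12p = 5 ⇒ p = 5/12, and the value is (7)·(5/12) − 5 = -25/12.
For the receiver: with q = P(Wide), equating Center's and Right's payoffs gives 7q − 5 = −5q ⇒ q = 5/12.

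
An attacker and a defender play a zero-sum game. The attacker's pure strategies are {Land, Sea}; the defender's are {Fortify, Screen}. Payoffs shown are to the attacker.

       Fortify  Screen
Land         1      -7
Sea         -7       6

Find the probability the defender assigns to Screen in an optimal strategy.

8/21

Row minima: Land → -7, Sea → -7; maximin = -7.
Column maxima: Fortify → 1, Screen → 6; minimax = 1.
-7 ≠ 1, so there is no saddle point; optimal play is mixed.
Let the attacker play Land with probability p. Expected payoff against Fortify: 1p + (-7)(1−p) = 8p − 7; against Screen: (-7)p + 6(1−p) = −13p + 6.
Setting these equal: 8p − 7 = −13p + 6 ⇒ 21p = 13 ⇒ p = 13/21, and the value is (8)·(13/21) − 7 = -43/21.
For the defender: with q = P(Fortify), equating Land's and Sea's payoffs gives 8q − 7 = −13q + 6 ⇒ q = 13/21.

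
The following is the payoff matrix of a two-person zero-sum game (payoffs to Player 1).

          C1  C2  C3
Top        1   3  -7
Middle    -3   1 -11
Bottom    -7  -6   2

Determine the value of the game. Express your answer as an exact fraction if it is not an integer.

Row minima: Top → -7, Middle → -11, Bottom → -7; maximin = -7.
Column maxima: C1 → 1, C2 → 3, C3 → 2; minimax = 1.
-7 ≠ 1, so there is no saddle point; optimal play is mixed.
Middle is strictly dominated by Top, so Player 1 never plays it.
C2 is strictly dominated by C1 (it gives Player 1 strictly more in every row), so Player 2 never plays it.
On the remaining 2×2 (Top, Bottom vs C1, C3):
Let Player 1 play Top with probability p. Expected payoff against C1: 1p + (-7)(1−p) = 8p − 7; against C3: (-7)p + 2(1−p) = −9p + 2.
Setting these equal: 8p − 7 = −9p + 2 ⇒ 17p = 9 ⇒ p = 9/17, and the value is (8)·(9/17) − 7 = -47/17.
For Player 2: with q = P(C1), equating Top's and Bottom's payoffs gives 8q − 7 = −9q + 2 ⇒ q = 9/17.

-47/17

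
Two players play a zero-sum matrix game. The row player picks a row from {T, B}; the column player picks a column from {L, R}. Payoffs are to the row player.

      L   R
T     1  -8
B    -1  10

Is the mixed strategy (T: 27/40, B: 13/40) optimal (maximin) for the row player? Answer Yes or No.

No

Against L this mix gives (27/40)·1 + (13/40)·(-1) = 7/20.
Against R this mix gives (27/40)·(-8) + (13/40)·10 = -43/20.
The column player will play R, holding the row player to -43/20. Shifting weight toward the row that does better against R would raise this floor (the equalizing mix achieves 1/10 against both R and L), so the proposed strategy is not optimal.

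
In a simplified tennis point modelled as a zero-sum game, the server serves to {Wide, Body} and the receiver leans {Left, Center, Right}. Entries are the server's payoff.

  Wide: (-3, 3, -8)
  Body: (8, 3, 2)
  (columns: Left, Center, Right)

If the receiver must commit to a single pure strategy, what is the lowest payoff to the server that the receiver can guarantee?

Column maxima: Left → 8, Center → 3, Right → 2.
The smallest of these is 2.

2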